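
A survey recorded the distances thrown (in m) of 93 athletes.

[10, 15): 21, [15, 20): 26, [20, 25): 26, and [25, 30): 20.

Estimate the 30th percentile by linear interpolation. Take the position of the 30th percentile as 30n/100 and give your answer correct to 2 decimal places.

Cumulative frequencies: 21, 47, 73, 93
n = 93; position = 30n/100 = 27.9.
This falls in the class [15, 20): L = 15, F = 21, f = 26, h = 5.
30th percentile ≈ 15 + ((27.9 − 21) / 26) × 5 = 16.3269

16.33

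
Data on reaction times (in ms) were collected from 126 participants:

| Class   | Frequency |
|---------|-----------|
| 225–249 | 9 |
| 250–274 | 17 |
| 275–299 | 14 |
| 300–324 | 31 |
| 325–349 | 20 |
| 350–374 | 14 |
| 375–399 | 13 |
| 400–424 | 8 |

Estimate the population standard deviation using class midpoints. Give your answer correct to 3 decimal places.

48.214

Midpoints: 237, 262, 287, 312, 337, 362, 387, 412
n = 126, Σfm = 40412, mean = 320.7302
Σfm² = 13254244
Σf(m − x̄)² = Σfm² − (Σfm)²/n = 13254244 − 40412²/126 = 292896.8254
Population variance = 292896.8254 / 126 = 2324.5780
Standard deviation = √2324.5780 = 48.2139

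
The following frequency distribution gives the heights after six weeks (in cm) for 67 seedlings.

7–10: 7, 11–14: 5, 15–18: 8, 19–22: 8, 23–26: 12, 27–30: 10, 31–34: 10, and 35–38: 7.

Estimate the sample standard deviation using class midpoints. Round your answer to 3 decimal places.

8.615

Midpoints: 8.5, 12.5, 16.5, 20.5, 24.5, 28.5, 32.5, 36.5
n = 67, Σfm = 1577.5, mean = 23.5448
Σfm² = 42040.75
Σf(m − x̄)² = Σfm² − (Σfm)²/n = 42040.75 − 1577.5²/67 = 4898.8657
Sample variance = 4898.8657 / 66 = 74.2252
Standard deviation = √74.2252 = 8.6154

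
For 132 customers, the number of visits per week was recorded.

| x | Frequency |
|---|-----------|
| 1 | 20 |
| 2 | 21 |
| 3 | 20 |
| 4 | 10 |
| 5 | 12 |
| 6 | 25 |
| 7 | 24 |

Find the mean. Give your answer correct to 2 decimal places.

4.09

Values: 1, 2, 3, 4, 5, 6, 7
Σfx = 20×1 + 21×2 + 20×3 + 10×4 + 12×5 + 25×6 + 24×7 = 540
n = Σf = 132
Mean = 540 / 132 = 4.0909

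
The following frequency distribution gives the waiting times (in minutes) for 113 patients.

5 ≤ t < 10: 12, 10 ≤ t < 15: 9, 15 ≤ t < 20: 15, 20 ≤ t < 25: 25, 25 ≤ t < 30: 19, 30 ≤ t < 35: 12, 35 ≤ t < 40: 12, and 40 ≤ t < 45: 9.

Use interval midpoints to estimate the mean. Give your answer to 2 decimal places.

24.54

Midpoints: 7.5, 12.5, 17.5, 22.5, 27.5, 32.5, 37.5, 42.5
Σfm = 12×7.5 + 9×12.5 + 15×17.5 + 25×22.5 + 19×27.5 + 12×32.5 + 12×37.5 + 9×42.5 = 2772.5
n = Σf = 113
Mean = 2772.5 / 113 = 24.5354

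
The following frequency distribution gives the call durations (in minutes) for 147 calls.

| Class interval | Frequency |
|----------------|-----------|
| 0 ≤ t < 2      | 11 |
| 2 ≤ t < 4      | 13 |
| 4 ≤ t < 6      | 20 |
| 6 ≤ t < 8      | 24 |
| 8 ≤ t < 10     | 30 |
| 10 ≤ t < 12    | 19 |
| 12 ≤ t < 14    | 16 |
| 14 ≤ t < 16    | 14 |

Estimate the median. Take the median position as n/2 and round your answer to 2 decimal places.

8.37

Cumulative frequencies: 11, 24, 44, 68, 98, 117, 133, 147
n = 147; position = n/2 = 73.5.
This falls in the class 8 ≤ t < 10: L = 8, F = 68, f = 30, h = 2.
Median ≈ 8 + ((73.5 − 68) / 30) × 2 = 8.3667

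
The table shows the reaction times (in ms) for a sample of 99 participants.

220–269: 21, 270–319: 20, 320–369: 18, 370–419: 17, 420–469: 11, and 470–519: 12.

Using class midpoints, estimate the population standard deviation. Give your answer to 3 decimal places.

82.770

Midpoints: 244.5, 294.5, 344.5, 394.5, 444.5, 494.5
n = 99, Σfm = 34755.5, mean = 351.0657
Σfm² = 12879694.75
Σf(m − x̄)² = Σfm² − (Σfm)²/n = 12879694.75 − 34755.5²/99 = 678232.3232
Population variance = 678232.3232 / 99 = 6850.8315
Standard deviation = √6850.8315 = 82.7698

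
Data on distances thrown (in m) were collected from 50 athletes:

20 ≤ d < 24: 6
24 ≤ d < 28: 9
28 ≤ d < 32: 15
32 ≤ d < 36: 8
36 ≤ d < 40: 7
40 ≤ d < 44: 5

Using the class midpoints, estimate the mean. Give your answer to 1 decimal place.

31.3

Midpoints: 22, 26, 30, 34, 38, 42
Σfm = 6×22 + 9×26 + 15×30 + 8×34 + 7×38 + 5×42 = 1564
n = Σf = 50
Mean = 1564 / 50 = 31.2800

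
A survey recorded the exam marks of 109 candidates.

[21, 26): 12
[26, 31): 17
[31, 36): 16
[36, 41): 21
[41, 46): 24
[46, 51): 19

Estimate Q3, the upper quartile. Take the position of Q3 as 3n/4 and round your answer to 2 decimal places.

44.28

Cumulative frequencies: 12, 29, 45, 66, 90, 109
n = 109; position = 3n/4 = 81.75.
This falls in the class [41, 46): L = 41, F = 66, f = 24, h = 5.
Upper quartile ≈ 41 + ((81.75 − 66) / 24) × 5 = 44.2812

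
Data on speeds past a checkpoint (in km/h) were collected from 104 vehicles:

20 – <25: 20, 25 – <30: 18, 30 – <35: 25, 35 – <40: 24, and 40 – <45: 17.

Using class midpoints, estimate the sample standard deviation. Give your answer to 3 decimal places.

6.791

Midpoints: 22.5, 27.5, 32.5, 37.5, 42.5
n = 104, Σfm = 3380, mean = 32.5000
Σfm² = 114600
Σf(m − x̄)² = Σfm² − (Σfm)²/n = 114600 − 3380²/104 = 4750.0000
Sample variance = 4750.0000 / 103 = 46.1165
Standard deviation = √46.1165 = 6.7909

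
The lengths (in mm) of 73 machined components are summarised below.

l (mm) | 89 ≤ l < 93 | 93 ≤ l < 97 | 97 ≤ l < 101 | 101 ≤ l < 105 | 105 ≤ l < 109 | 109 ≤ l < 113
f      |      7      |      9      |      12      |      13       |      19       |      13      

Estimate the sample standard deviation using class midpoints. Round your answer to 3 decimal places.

6.351

Midpoints: 91, 95, 99, 103, 107, 111
n = 73, Σfm = 7495, mean = 102.6712
Σfm² = 772425
Σf(m − x̄)² = Σfm² − (Σfm)²/n = 772425 − 7495²/73 = 2904.1096
Sample variance = 2904.1096 / 72 = 40.3349
Standard deviation = √40.3349 = 6.3510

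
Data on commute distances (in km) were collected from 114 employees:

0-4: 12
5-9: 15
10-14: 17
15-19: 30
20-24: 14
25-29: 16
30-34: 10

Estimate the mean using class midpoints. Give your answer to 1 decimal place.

Midpoints: 2, 7, 12, 17, 22, 27, 32
Σfm = 12×2 + 15×7 + 17×12 + 30×17 + 14×22 + 16×27 + 10×32 = 1903
n = Σf = 114
Mean = 1903 / 114 = 16.6930

16.7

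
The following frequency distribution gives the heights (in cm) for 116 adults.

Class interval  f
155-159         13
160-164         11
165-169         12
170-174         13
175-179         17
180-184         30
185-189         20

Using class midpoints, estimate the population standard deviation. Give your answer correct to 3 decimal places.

9.899

Midpoints: 157, 162, 167, 172, 177, 182, 187
n = 116, Σfm = 20272, mean = 174.7586
Σfm² = 3554074
Σf(m − x̄)² = Σfm² − (Σfm)²/n = 3554074 − 20272²/116 = 11367.2414
Population variance = 11367.2414 / 116 = 97.9935
Standard deviation = √97.9935 = 9.8992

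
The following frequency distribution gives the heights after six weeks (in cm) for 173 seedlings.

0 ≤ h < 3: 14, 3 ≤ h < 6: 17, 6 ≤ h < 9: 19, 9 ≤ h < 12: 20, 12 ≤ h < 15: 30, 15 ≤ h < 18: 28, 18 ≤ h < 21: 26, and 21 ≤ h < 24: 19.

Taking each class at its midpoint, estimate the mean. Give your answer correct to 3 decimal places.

13.014

Midpoints: 1.5, 4.5, 7.5, 10.5, 13.5, 16.5, 19.5, 22.5
Σfm = 14×1.5 + 17×4.5 + 19×7.5 + 20×10.5 + 30×13.5 + 28×16.5 + 26×19.5 + 19×22.5 = 2251.5
n = Σf = 173
Mean = 2251.5 / 173 = 13.0145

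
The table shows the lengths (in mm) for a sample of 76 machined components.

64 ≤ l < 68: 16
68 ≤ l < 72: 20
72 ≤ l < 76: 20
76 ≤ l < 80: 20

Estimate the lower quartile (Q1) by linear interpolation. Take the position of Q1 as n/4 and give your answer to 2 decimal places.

68.60

Cumulative frequencies: 16, 36, 56, 76
n = 76; position = n/4 = 19.
This falls in the class 68 ≤ l < 72: L = 68, F = 16, f = 20, h = 4.
Lower quartile ≈ 68 + ((19 − 16) / 20) × 4 = 68.6000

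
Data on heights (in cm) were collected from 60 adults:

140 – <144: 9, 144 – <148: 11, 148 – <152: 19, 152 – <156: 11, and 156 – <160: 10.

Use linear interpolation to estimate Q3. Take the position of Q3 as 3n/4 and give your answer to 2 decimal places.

154.18

Cumulative frequencies: 9, 20, 39, 50, 60
n = 60; position = 3n/4 = 45.
This falls in the class 152 – <156: L = 152, F = 39, f = 11, h = 4.
Upper quartile ≈ 152 + ((45 − 39) / 11) × 4 = 154.1818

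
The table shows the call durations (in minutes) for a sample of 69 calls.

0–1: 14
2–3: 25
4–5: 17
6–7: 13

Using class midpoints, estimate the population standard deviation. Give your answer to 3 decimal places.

2.026

Midpoints: 0.5, 2.5, 4.5, 6.5
n = 69, Σfm = 230.5, mean = 3.3406
Σfm² = 1053.25
Σf(m − x̄)² = Σfm² − (Σfm)²/n = 1053.25 − 230.5²/69 = 283.2464
Population variance = 283.2464 / 69 = 4.1050
Standard deviation = √4.1050 = 2.0261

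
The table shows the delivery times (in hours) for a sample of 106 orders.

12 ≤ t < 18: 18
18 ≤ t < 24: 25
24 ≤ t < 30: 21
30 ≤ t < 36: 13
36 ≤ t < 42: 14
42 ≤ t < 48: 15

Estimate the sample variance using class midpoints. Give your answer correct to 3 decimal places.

101.178

Midpoints: 15, 21, 27, 33, 39, 45
n = 106, Σfm = 3012, mean = 28.4151
Σfm² = 96210
Σf(m − x̄)² = Σfm² − (Σfm)²/n = 96210 − 3012²/106 = 10623.7358
Sample variance = 10623.7358 / 105 = 101.1784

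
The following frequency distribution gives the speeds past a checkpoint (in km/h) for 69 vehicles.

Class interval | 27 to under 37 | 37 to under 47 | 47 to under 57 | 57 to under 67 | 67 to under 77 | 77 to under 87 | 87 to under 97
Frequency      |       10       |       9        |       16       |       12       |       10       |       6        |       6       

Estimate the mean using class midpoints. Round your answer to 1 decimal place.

Midpoints: 32, 42, 52, 62, 72, 82, 92
Σfm = 10×32 + 9×42 + 16×52 + 12×62 + 10×72 + 6×82 + 6×92 = 4038
n = Σf = 69
Mean = 4038 / 69 = 58.5217

58.5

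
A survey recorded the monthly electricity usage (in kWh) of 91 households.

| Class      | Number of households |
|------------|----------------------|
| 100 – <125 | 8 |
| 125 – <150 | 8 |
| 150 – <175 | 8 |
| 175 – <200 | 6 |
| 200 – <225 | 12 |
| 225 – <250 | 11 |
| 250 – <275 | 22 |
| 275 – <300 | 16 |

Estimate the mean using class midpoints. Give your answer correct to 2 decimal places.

219.37

Midpoints: 112.5, 137.5, 162.5, 187.5, 212.5, 237.5, 262.5, 287.5
Σfm = 8×112.5 + 8×137.5 + 8×162.5 + 6×187.5 + 12×212.5 + 11×237.5 + 22×262.5 + 16×287.5 = 19962.5
n = Σf = 91
Mean = 19962.5 / 91 = 219.3681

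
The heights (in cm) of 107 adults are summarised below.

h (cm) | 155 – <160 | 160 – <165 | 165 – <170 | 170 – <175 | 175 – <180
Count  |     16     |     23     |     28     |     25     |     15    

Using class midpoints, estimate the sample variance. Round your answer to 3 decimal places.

40.566

Midpoints: 157.5, 162.5, 167.5, 172.5, 177.5
n = 107, Σfm = 17922.5, mean = 167.5000
Σfm² = 3006318.75
Σf(m − x̄)² = Σfm² − (Σfm)²/n = 3006318.75 − 17922.5²/107 = 4300.0000
Sample variance = 4300.0000 / 106 = 40.5660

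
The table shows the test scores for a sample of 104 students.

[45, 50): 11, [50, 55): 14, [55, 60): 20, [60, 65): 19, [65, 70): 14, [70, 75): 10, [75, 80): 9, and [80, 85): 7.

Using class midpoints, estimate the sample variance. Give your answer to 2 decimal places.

102.28

Midpoints: 47.5, 52.5, 57.5, 62.5, 67.5, 72.5, 77.5, 82.5
n = 104, Σfm = 6540, mean = 62.8846
Σfm² = 421800
Σf(m − x̄)² = Σfm² − (Σfm)²/n = 421800 − 6540²/104 = 10534.6154
Sample variance = 10534.6154 / 103 = 102.2778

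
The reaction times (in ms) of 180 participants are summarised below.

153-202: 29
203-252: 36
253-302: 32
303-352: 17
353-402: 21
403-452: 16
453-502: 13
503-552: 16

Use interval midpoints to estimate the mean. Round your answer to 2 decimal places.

317.78

Midpoints: 177.5, 227.5, 277.5, 327.5, 377.5, 427.5, 477.5, 527.5
Σfm = 29×177.5 + 36×227.5 + 32×277.5 + 17×327.5 + 21×377.5 + 16×427.5 + 13×477.5 + 16×527.5 = 57200
n = Σf = 180
Mean = 57200 / 180 = 317.7778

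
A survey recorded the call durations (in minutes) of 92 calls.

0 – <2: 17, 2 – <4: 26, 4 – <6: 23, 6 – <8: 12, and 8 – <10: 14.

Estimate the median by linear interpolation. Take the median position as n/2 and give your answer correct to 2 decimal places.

Cumulative frequencies: 17, 43, 66, 78, 92
n = 92; position = n/2 = 46.
This falls in the class 4 – <6: L = 4, F = 43, f = 23, h = 2.
Median ≈ 4 + ((46 − 43) / 23) × 2 = 4.2609

4.26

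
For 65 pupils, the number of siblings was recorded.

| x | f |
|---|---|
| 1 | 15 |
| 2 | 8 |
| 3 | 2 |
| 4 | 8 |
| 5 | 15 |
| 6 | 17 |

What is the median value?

Cumulative frequencies: 15, 23, 25, 33, 48, 65
n = 65, so the median is the value in position (n+1)/2 = 33.
Position 33 falls at value 4.

4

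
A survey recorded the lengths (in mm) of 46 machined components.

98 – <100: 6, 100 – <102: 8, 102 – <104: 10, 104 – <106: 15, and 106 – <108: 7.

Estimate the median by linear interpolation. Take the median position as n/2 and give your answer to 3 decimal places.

103.800

Cumulative frequencies: 6, 14, 24, 39, 46
n = 46; position = n/2 = 23.
This falls in the class 102 – <104: L = 102, F = 14, f = 10, h = 2.
Median ≈ 102 + ((23 − 14) / 10) × 2 = 103.8000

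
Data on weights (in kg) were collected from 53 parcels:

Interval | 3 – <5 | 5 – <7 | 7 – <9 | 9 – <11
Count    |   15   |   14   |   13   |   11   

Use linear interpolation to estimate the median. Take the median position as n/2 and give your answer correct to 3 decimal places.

Cumulative frequencies: 15, 29, 42, 53
n = 53; position = n/2 = 26.5.
This falls in the class 5 – <7: L = 5, F = 15, f = 14, h = 2.
Median ≈ 5 + ((26.5 − 15) / 14) × 2 = 6.6429

6.643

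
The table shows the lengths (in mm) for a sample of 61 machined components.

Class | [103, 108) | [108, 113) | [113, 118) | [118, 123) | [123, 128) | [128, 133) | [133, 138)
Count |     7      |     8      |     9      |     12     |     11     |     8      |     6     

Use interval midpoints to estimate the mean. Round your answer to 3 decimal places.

120.418

Midpoints: 105.5, 110.5, 115.5, 120.5, 125.5, 130.5, 135.5
Σfm = 7×105.5 + 8×110.5 + 9×115.5 + 12×120.5 + 11×125.5 + 8×130.5 + 6×135.5 = 7345.5
n = Σf = 61
Mean = 7345.5 / 61 = 120.4180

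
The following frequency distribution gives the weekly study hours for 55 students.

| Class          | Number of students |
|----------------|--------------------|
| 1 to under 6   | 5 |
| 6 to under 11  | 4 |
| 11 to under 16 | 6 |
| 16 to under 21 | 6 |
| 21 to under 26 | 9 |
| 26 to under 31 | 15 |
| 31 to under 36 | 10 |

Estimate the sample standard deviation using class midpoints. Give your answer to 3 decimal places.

Midpoints: 3.5, 8.5, 13.5, 18.5, 23.5, 28.5, 33.5
n = 55, Σfm = 1217.5, mean = 22.1364
Σfm² = 31873.75
Σf(m − x̄)² = Σfm² − (Σfm)²/n = 31873.75 − 1217.5²/55 = 4922.7273
Sample variance = 4922.7273 / 54 = 91.1616
Standard deviation = √91.1616 = 9.5479

9.548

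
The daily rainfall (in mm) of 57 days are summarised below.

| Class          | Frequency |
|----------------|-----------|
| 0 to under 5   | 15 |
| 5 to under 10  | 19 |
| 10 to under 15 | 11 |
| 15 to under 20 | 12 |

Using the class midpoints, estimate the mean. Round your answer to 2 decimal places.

Midpoints: 2.5, 7.5, 12.5, 17.5
Σfm = 15×2.5 + 19×7.5 + 11×12.5 + 12×17.5 = 527.5
n = Σf = 57
Mean = 527.5 / 57 = 9.2544

9.25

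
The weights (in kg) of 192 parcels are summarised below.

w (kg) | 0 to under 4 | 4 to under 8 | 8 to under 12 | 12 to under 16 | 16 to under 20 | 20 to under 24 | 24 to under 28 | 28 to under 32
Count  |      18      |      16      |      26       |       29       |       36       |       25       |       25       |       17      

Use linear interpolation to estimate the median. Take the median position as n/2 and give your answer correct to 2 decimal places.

Cumulative frequencies: 18, 34, 60, 89, 125, 150, 175, 192
n = 192; position = n/2 = 96.
This falls in the class 16 to under 20: L = 16, F = 89, f = 36, h = 4.
Median ≈ 16 + ((96 − 89) / 36) × 4 = 16.7778

16.78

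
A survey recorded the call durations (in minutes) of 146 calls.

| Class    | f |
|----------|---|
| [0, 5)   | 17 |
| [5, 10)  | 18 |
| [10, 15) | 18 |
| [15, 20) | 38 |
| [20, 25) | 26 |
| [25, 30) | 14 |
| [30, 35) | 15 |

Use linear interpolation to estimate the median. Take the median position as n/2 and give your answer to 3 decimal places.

Cumulative frequencies: 17, 35, 53, 91, 117, 131, 146
n = 146; position = n/2 = 73.
This falls in the class [15, 20): L = 15, F = 53, f = 38, h = 5.
Median ≈ 15 + ((73 − 53) / 38) × 5 = 17.6316

17.632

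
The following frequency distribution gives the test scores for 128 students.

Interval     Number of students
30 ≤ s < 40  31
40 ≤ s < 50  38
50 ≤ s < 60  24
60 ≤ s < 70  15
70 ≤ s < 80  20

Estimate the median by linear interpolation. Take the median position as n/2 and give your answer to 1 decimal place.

Cumulative frequencies: 31, 69, 93, 108, 128
n = 128; position = n/2 = 64.
This falls in the class 40 ≤ s < 50: L = 40, F = 31, f = 38, h = 10.
Median ≈ 40 + ((64 − 31) / 38) × 10 = 48.6842

48.7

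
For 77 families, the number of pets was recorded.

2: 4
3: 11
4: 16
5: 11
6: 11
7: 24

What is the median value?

Cumulative frequencies: 4, 15, 31, 42, 53, 77
n = 77, so the median is the value in position (n+1)/2 = 39.
Position 39 falls at value 5.

5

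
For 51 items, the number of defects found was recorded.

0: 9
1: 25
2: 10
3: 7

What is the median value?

Cumulative frequencies: 9, 34, 44, 51
n = 51, so the median is the value in position (n+1)/2 = 26.
Position 26 falls at value 1.

1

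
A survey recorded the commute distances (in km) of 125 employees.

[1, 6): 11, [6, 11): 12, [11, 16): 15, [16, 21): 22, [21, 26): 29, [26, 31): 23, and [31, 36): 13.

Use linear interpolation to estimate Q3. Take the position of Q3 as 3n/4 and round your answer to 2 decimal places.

27.03

Cumulative frequencies: 11, 23, 38, 60, 89, 112, 125
n = 125; position = 3n/4 = 93.75.
This falls in the class [26, 31): L = 26, F = 89, f = 23, h = 5.
Upper quartile ≈ 26 + ((93.75 − 89) / 23) × 5 = 27.0326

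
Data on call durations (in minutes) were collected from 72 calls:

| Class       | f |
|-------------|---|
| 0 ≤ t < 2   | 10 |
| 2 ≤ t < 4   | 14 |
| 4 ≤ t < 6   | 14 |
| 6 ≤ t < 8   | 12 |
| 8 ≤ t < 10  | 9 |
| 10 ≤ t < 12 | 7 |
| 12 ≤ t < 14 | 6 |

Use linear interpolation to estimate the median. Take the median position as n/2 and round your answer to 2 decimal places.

5.71

Cumulative frequencies: 10, 24, 38, 50, 59, 66, 72
n = 72; position = n/2 = 36.
This falls in the class 4 ≤ t < 6: L = 4, F = 24, f = 14, h = 2.
Median ≈ 4 + ((36 − 24) / 14) × 2 = 5.7143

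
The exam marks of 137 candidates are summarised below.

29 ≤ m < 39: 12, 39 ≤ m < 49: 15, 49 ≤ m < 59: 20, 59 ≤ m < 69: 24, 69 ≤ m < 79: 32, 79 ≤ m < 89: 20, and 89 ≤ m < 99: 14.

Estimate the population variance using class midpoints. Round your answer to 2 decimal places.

306.77

Midpoints: 34, 44, 54, 64, 74, 84, 94
n = 137, Σfm = 9048, mean = 66.0438
Σfm² = 639592
Σf(m − x̄)² = Σfm² − (Σfm)²/n = 639592 − 9048²/137 = 42027.7372
Population variance = 42027.7372 / 137 = 306.7718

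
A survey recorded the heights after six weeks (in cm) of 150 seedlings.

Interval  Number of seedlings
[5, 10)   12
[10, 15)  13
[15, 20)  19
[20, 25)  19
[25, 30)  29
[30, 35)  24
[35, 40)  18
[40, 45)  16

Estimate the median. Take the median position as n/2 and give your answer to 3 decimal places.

27.069

Cumulative frequencies: 12, 25, 44, 63, 92, 116, 134, 150
n = 150; position = n/2 = 75.
This falls in the class [25, 30): L = 25, F = 63, f = 29, h = 5.
Median ≈ 25 + ((75 − 63) / 29) × 5 = 27.0690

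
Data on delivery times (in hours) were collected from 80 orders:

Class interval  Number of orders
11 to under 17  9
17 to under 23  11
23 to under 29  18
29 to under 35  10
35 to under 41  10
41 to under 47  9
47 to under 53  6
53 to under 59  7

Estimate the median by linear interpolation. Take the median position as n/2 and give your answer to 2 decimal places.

30.20

Cumulative frequencies: 9, 20, 38, 48, 58, 67, 73, 80
n = 80; position = n/2 = 40.
This falls in the class 29 to under 35: L = 29, F = 38, f = 10, h = 6.
Median ≈ 29 + ((40 − 38) / 10) × 6 = 30.2000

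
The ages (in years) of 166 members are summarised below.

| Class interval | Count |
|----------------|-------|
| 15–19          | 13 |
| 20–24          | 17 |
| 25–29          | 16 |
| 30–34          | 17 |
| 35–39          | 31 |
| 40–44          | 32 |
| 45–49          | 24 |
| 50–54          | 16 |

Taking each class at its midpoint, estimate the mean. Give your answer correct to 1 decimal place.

Midpoints: 17, 22, 27, 32, 37, 42, 47, 52
Σfm = 13×17 + 17×22 + 16×27 + 17×32 + 31×37 + 32×42 + 24×47 + 16×52 = 6022
n = Σf = 166
Mean = 6022 / 166 = 36.2771

36.3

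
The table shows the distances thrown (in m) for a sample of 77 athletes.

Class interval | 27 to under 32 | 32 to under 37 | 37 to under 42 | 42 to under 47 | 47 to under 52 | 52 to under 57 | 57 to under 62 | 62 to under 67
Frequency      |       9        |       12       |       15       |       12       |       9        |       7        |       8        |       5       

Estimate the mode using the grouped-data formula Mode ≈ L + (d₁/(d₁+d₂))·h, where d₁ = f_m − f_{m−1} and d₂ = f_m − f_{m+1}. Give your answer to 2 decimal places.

Modal class: 37 to under 42 (highest frequency 15).
d₁ = 15 − 12 = 3, d₂ = 15 − 12 = 3
Mode ≈ 37 + (3/(3+3)) × 5 = 37 + 2.5000 = 39.5000

39.50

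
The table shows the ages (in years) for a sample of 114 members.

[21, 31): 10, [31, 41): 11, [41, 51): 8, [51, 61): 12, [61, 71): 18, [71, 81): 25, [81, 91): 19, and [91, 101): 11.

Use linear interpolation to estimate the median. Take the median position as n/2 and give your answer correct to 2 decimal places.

Cumulative frequencies: 10, 21, 29, 41, 59, 84, 103, 114
n = 114; position = n/2 = 57.
This falls in the class [61, 71): L = 61, F = 41, f = 18, h = 10.
Median ≈ 61 + ((57 − 41) / 18) × 10 = 69.8889

69.89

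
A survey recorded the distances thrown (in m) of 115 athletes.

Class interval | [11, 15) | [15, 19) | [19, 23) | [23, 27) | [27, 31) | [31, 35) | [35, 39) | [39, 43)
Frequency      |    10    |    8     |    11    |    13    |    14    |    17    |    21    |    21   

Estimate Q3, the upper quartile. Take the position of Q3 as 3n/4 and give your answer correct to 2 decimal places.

37.52

Cumulative frequencies: 10, 18, 29, 42, 56, 73, 94, 115
n = 115; position = 3n/4 = 86.25.
This falls in the class [35, 39): L = 35, F = 73, f = 21, h = 4.
Upper quartile ≈ 35 + ((86.25 − 73) / 21) × 4 = 37.5238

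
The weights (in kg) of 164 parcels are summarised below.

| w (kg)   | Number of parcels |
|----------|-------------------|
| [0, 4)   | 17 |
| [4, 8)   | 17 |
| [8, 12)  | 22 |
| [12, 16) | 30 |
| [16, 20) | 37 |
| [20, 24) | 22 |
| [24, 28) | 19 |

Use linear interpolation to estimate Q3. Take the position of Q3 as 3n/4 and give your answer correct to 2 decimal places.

20.00

Cumulative frequencies: 17, 34, 56, 86, 123, 145, 164
n = 164; position = 3n/4 = 123.
This falls in the class [16, 20): L = 16, F = 86, f = 37, h = 4.
Upper quartile ≈ 16 + ((123 − 86) / 37) × 4 = 20.0000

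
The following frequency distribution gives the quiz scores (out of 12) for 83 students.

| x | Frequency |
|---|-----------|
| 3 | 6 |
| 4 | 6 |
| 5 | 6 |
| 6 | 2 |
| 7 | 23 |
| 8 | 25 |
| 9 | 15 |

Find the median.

Cumulative frequencies: 6, 12, 18, 20, 43, 68, 83
n = 83, so the median is the value in position (n+1)/2 = 42.
Position 42 falls at value 7.

7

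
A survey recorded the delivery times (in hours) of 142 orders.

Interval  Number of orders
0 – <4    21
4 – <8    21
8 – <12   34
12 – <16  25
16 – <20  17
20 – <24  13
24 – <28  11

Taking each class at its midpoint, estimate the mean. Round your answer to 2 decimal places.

12.23

Midpoints: 2, 6, 10, 14, 18, 22, 26
Σfm = 21×2 + 21×6 + 34×10 + 25×14 + 17×18 + 13×22 + 11×26 = 1736
n = Σf = 142
Mean = 1736 / 142 = 12.2254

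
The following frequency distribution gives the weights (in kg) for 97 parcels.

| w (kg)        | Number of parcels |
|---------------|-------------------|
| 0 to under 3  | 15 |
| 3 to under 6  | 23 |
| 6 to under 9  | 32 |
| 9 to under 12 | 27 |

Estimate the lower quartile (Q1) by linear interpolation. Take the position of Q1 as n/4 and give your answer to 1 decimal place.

4.2

Cumulative frequencies: 15, 38, 70, 97
n = 97; position = n/4 = 24.25.
This falls in the class 3 to under 6: L = 3, F = 15, f = 23, h = 3.
Lower quartile ≈ 3 + ((24.25 − 15) / 23) × 3 = 4.2065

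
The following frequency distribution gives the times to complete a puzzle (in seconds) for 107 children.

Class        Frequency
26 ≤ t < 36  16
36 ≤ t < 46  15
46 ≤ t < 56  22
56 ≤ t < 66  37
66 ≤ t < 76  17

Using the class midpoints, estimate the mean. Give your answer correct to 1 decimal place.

53.2

Midpoints: 31, 41, 51, 61, 71
Σfm = 16×31 + 15×41 + 22×51 + 37×61 + 17×71 = 5697
n = Σf = 107
Mean = 5697 / 107 = 53.2430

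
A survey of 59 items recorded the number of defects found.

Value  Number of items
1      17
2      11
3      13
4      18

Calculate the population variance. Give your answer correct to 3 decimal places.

1.435

Values: 1, 2, 3, 4
n = 59, Σfx = 150, mean = 2.5424
Σfx² = 466
Σf(x − x̄)² = Σfx² − (Σfx)²/n = 466 − 150²/59 = 84.6441
Population variance = 84.6441 / 59 = 1.4346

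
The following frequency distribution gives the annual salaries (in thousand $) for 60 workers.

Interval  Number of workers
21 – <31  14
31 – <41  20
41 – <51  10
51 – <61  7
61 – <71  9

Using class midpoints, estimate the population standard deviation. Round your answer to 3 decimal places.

Midpoints: 26, 36, 46, 56, 66
n = 60, Σfm = 2530, mean = 42.1667
Σfm² = 117700
Σf(m − x̄)² = Σfm² − (Σfm)²/n = 117700 − 2530²/60 = 11018.3333
Population variance = 11018.3333 / 60 = 183.6389
Standard deviation = √183.6389 = 13.5513

13.551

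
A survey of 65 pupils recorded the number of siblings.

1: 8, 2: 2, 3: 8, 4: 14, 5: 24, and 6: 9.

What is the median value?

Cumulative frequencies: 8, 10, 18, 32, 56, 65
n = 65, so the median is the value in position (n+1)/2 = 33.
Position 33 falls at value 5.

5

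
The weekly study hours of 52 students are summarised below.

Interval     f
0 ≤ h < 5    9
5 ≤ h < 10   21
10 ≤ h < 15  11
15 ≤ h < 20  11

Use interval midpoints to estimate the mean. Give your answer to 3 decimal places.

9.808

Midpoints: 2.5, 7.5, 12.5, 17.5
Σfm = 9×2.5 + 21×7.5 + 11×12.5 + 11×17.5 = 510
n = Σf = 52
Mean = 510 / 52 = 9.8077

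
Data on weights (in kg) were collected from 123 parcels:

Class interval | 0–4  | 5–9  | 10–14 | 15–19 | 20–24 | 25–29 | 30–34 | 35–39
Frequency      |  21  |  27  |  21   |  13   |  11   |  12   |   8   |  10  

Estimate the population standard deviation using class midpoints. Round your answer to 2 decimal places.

11.01

Midpoints: 2, 7, 12, 17, 22, 27, 32, 37
n = 123, Σfm = 1896, mean = 15.4146
Σfm² = 44142
Σf(m − x̄)² = Σfm² − (Σfm)²/n = 44142 − 1896²/123 = 14915.8537
Population variance = 14915.8537 / 123 = 121.2671
Standard deviation = √121.2671 = 11.0121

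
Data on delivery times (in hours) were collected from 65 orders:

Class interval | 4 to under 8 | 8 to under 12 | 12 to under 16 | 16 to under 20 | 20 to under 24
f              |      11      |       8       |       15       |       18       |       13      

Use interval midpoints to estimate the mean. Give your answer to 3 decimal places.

14.862

Midpoints: 6, 10, 14, 18, 22
Σfm = 11×6 + 8×10 + 15×14 + 18×18 + 13×22 = 966
n = Σf = 65
Mean = 966 / 65 = 14.8615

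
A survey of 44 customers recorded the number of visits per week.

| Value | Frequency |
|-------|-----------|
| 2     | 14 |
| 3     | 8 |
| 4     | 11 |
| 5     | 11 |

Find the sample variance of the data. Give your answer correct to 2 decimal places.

1.41

Values: 2, 3, 4, 5
n = 44, Σfx = 151, mean = 3.4318
Σfx² = 579
Σf(x − x̄)² = Σfx² − (Σfx)²/n = 579 − 151²/44 = 60.7955
Sample variance = 60.7955 / 43 = 1.4138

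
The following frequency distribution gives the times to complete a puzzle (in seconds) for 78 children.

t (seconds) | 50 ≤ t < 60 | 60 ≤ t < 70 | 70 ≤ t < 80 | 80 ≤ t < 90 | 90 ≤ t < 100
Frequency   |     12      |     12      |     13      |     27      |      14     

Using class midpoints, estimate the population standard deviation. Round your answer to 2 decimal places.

13.32

Midpoints: 55, 65, 75, 85, 95
n = 78, Σfm = 6040, mean = 77.4359
Σfm² = 481550
Σf(m − x̄)² = Σfm² − (Σfm)²/n = 481550 − 6040²/78 = 13837.1795
Population variance = 13837.1795 / 78 = 177.3997
Standard deviation = √177.3997 = 13.3191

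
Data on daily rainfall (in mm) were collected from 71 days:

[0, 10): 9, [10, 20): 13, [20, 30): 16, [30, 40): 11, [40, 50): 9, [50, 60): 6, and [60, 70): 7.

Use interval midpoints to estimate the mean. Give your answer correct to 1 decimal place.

Midpoints: 5, 15, 25, 35, 45, 55, 65
Σfm = 9×5 + 13×15 + 16×25 + 11×35 + 9×45 + 6×55 + 7×65 = 2215
n = Σf = 71
Mean = 2215 / 71 = 31.1972

31.2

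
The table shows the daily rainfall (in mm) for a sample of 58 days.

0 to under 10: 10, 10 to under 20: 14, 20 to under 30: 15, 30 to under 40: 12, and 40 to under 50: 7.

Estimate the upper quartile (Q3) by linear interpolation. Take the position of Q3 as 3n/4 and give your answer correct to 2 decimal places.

33.75

Cumulative frequencies: 10, 24, 39, 51, 58
n = 58; position = 3n/4 = 43.5.
This falls in the class 30 to under 40: L = 30, F = 39, f = 12, h = 10.
Upper quartile ≈ 30 + ((43.5 − 39) / 12) × 10 = 33.7500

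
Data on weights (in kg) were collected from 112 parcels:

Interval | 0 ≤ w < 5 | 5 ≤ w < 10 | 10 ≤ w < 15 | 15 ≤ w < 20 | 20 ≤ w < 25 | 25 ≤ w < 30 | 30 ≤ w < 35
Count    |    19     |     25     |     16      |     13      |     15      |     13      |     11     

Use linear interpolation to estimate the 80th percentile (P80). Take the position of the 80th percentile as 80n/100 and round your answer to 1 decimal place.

Cumulative frequencies: 19, 44, 60, 73, 88, 101, 112
n = 112; position = 80n/100 = 89.6.
This falls in the class 25 ≤ w < 30: L = 25, F = 88, f = 13, h = 5.
80th percentile ≈ 25 + ((89.6 − 88) / 13) × 5 = 25.6154

25.6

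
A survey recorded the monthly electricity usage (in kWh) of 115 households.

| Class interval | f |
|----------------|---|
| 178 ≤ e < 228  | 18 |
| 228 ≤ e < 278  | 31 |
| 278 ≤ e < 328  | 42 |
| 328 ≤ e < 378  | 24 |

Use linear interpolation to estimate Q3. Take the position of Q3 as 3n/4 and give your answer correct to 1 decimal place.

322.3

Cumulative frequencies: 18, 49, 91, 115
n = 115; position = 3n/4 = 86.25.
This falls in the class 278 ≤ e < 328: L = 278, F = 49, f = 42, h = 50.
Upper quartile ≈ 278 + ((86.25 − 49) / 42) × 50 = 322.3452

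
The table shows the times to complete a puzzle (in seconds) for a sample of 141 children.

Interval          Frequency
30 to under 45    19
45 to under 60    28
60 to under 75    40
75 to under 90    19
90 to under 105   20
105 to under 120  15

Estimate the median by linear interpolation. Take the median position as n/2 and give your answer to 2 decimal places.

Cumulative frequencies: 19, 47, 87, 106, 126, 141
n = 141; position = n/2 = 70.5.
This falls in the class 60 to under 75: L = 60, F = 47, f = 40, h = 15.
Median ≈ 60 + ((70.5 − 47) / 40) × 15 = 68.8125

68.81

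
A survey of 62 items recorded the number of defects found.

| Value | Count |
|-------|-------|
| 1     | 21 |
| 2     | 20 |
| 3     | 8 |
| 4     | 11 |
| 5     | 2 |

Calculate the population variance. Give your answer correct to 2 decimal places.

Values: 1, 2, 3, 4, 5
n = 62, Σfx = 139, mean = 2.2419
Σfx² = 399
Σf(x − x̄)² = Σfx² − (Σfx)²/n = 399 − 139²/62 = 87.3710
Population variance = 87.3710 / 62 = 1.4092

1.41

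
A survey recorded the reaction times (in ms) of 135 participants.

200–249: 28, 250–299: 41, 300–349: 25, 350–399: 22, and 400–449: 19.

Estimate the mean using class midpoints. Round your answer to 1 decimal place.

310.8

Midpoints: 224.5, 274.5, 324.5, 374.5, 424.5
Σfm = 28×224.5 + 41×274.5 + 25×324.5 + 22×374.5 + 19×424.5 = 41957.5
n = Σf = 135
Mean = 41957.5 / 135 = 310.7963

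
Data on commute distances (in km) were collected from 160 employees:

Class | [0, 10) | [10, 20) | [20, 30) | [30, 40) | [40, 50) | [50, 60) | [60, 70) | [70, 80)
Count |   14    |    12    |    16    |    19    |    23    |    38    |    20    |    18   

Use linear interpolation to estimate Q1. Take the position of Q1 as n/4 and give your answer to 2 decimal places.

28.75

Cumulative frequencies: 14, 26, 42, 61, 84, 122, 142, 160
n = 160; position = n/4 = 40.
This falls in the class [20, 30): L = 20, F = 26, f = 16, h = 10.
Lower quartile ≈ 20 + ((40 − 26) / 16) × 10 = 28.7500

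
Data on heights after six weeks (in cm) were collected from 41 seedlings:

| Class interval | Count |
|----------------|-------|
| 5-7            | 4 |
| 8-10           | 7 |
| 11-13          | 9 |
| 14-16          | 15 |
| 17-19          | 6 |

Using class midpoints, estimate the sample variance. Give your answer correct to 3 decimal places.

13.160

Midpoints: 6, 9, 12, 15, 18
n = 41, Σfm = 528, mean = 12.8780
Σfm² = 7326
Σf(m − x̄)² = Σfm² − (Σfm)²/n = 7326 − 528²/41 = 526.3902
Sample variance = 526.3902 / 40 = 13.1598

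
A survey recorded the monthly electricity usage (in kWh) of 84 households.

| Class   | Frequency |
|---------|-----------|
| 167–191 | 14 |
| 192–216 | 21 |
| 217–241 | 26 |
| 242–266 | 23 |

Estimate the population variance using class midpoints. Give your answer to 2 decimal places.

Midpoints: 179, 204, 229, 254
n = 84, Σfm = 18586, mean = 221.2619
Σfm² = 4169844
Σf(m − x̄)² = Σfm² − (Σfm)²/n = 4169844 − 18586²/84 = 57470.2381
Population variance = 57470.2381 / 84 = 684.1695

684.17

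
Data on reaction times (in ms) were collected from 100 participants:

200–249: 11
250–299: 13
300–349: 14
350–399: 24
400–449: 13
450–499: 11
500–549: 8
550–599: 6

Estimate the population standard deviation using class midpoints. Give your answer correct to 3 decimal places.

Midpoints: 224.5, 274.5, 324.5, 374.5, 424.5, 474.5, 524.5, 574.5
n = 100, Σfm = 37950, mean = 379.5000
Σfm² = 15374525
Σf(m − x̄)² = Σfm² − (Σfm)²/n = 15374525 − 37950²/100 = 972500.0000
Population variance = 972500.0000 / 100 = 9725.0000
Standard deviation = √9725.0000 = 98.6154

98.615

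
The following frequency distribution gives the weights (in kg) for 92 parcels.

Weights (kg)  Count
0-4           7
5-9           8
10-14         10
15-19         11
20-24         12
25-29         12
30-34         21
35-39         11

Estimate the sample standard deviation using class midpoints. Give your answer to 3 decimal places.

10.867

Midpoints: 2, 7, 12, 17, 22, 27, 32, 37
n = 92, Σfm = 2044, mean = 22.2174
Σfm² = 56158
Σf(m − x̄)² = Σfm² − (Σfm)²/n = 56158 − 2044²/92 = 10745.6522
Sample variance = 10745.6522 / 91 = 118.0841
Standard deviation = √118.0841 = 10.8667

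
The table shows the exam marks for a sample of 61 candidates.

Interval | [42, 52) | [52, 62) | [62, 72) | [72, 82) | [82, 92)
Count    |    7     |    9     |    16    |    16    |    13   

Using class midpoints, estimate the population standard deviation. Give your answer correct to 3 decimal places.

12.745

Midpoints: 47, 57, 67, 77, 87
n = 61, Σfm = 4277, mean = 70.1148
Σfm² = 309789
Σf(m − x̄)² = Σfm² − (Σfm)²/n = 309789 − 4277²/61 = 9908.1967
Population variance = 9908.1967 / 61 = 162.4295
Standard deviation = √162.4295 = 12.7448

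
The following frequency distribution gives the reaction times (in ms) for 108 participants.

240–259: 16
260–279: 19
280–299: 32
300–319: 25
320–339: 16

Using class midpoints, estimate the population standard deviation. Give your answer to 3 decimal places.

Midpoints: 249.5, 269.5, 289.5, 309.5, 329.5
n = 108, Σfm = 31386, mean = 290.6111
Σfm² = 9189787
Σf(m − x̄)² = Σfm² − (Σfm)²/n = 9189787 − 31386²/108 = 68666.6667
Population variance = 68666.6667 / 108 = 635.8025
Standard deviation = √635.8025 = 25.2151

25.215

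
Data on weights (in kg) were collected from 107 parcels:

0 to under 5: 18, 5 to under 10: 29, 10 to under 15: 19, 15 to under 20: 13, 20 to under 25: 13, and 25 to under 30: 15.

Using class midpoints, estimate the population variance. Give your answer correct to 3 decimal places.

Midpoints: 2.5, 7.5, 12.5, 17.5, 22.5, 27.5
n = 107, Σfm = 1432.5, mean = 13.3879
Σfm² = 26618.75
Σf(m − x̄)² = Σfm² − (Σfm)²/n = 26618.75 − 1432.5²/107 = 7440.6542
Population variance = 7440.6542 / 107 = 69.5388

69.539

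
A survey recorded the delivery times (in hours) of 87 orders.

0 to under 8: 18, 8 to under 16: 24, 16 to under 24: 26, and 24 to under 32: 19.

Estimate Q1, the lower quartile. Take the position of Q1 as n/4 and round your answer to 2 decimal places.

9.25

Cumulative frequencies: 18, 42, 68, 87
n = 87; position = n/4 = 21.75.
This falls in the class 8 to under 16: L = 8, F = 18, f = 24, h = 8.
Lower quartile ≈ 8 + ((21.75 − 18) / 24) × 8 = 9.2500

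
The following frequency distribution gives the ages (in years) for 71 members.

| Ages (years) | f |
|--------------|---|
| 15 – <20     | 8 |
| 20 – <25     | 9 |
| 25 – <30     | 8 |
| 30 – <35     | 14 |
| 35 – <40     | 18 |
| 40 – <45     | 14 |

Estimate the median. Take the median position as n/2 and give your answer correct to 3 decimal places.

33.750

Cumulative frequencies: 8, 17, 25, 39, 57, 71
n = 71; position = n/2 = 35.5.
This falls in the class 30 – <35: L = 30, F = 25, f = 14, h = 5.
Median ≈ 30 + ((35.5 − 25) / 14) × 5 = 33.7500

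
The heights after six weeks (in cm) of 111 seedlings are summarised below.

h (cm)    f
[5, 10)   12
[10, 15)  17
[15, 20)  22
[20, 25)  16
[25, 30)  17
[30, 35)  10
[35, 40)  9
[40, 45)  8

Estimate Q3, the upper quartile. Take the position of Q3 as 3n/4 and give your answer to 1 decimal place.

29.8

Cumulative frequencies: 12, 29, 51, 67, 84, 94, 103, 111
n = 111; position = 3n/4 = 83.25.
This falls in the class [25, 30): L = 25, F = 67, f = 17, h = 5.
Upper quartile ≈ 25 + ((83.25 − 67) / 17) × 5 = 29.7794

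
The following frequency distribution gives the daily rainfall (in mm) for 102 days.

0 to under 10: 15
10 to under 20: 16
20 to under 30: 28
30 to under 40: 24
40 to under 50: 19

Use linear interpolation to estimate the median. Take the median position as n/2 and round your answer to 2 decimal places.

27.14

Cumulative frequencies: 15, 31, 59, 83, 102
n = 102; position = n/2 = 51.
This falls in the class 20 to under 30: L = 20, F = 31, f = 28, h = 10.
Median ≈ 20 + ((51 − 31) / 28) × 10 = 27.1429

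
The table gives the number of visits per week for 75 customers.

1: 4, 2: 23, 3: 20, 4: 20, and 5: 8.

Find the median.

Cumulative frequencies: 4, 27, 47, 67, 75
n = 75, so the median is the value in position (n+1)/2 = 38.
Position 38 falls at value 3.

3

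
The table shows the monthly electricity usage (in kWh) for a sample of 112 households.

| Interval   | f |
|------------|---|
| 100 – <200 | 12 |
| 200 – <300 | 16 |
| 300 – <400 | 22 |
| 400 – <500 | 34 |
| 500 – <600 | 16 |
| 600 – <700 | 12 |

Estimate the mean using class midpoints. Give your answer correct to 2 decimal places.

405.36

Midpoints: 150, 250, 350, 450, 550, 650
Σfm = 12×150 + 16×250 + 22×350 + 34×450 + 16×550 + 12×650 = 45400
n = Σf = 112
Mean = 45400 / 112 = 405.3571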